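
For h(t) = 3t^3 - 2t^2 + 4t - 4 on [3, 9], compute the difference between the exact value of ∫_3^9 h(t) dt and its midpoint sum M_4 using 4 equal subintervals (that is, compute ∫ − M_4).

58.5

Exact integral: ∫_3^9 h(t) dt = 4512.
M_4 = 4453.5.
Error = 4512 − 4453.5 = 58.5.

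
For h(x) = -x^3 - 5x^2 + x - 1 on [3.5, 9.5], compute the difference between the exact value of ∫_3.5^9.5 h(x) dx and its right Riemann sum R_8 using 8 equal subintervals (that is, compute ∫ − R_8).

Exact integral: ∫_3.5^9.5 h(x) dx = -3323.25.
R_8 = -3786.46875.
Error = -3323.25 − (-3786.46875) = 463.21875.

463.21875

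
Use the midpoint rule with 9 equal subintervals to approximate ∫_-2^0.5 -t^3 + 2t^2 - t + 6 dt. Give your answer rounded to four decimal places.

Δt = (0.5 − (-2))/9 = 5/18.
Midpoints: -67/36, -19/12, -47/36, -37/36, -0.75, -17/36, -7/36, 1/12, 13/36.
f(-67/36) = 990739/46656, f(-19/12) = 28627/1728, f(-47/36) = 603719/46656, f(-37/36) = 477109/46656, f(-0.75) = 8.296875, f(-17/36) = 327689/46656, f(-7/36) = 292879/46656, f(1/12) = 10247/1728, f(13/36) = 273059/46656.
Sum = Δt · [f(-67/36) + f(-19/12) + f(-47/36) + ...].
Sum ≈ 26.2077.

26.2077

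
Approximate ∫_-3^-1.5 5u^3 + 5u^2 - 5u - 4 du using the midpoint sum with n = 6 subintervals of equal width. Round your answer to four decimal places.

-44.4473

Δu = (-1.5 − (-3))/6 = 0.25.
Midpoints: -2.875, -2.625, -2.375, -2.125, -1.875, -1.625.
f(-2.875) = -34363/512, f(-2.625) = -23993/512, f(-2.375) = -15823/512, f(-2.125) = -9613/512, f(-1.875) = -5123/512, f(-1.625) = -2113/512.
Sum = Δu · [f(-2.875) + f(-2.625) + f(-2.375) + ...].
Sum ≈ -44.4473.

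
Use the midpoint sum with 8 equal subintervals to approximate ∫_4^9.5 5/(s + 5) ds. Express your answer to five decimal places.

Δs = (9.5 − 4)/8 = 0.6875.
Midpoints: 4.34375, 5.03125, 5.71875, 6.40625, 7.09375, 7.78125, 8.46875, 9.15625.
f(4.34375) = 160/299, f(5.03125) = 160/321, f(5.71875) = 160/343, f(6.40625) = 32/73, f(7.09375) = 160/387, f(7.78125) = 160/409, f(8.46875) = 160/431, f(9.15625) = 160/453.
Sum = Δs · [f(4.34375) + f(5.03125) + f(5.71875) + ...].
Sum ≈ 2.38387.

2.38387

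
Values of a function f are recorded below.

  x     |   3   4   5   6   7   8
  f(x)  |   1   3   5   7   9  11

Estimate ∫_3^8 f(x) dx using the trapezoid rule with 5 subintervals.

30

Δx = 1.
T_5 = (1/2)·[1 + 2·3 + 2·5 + 2·7 + 2·9 + 11] = 30.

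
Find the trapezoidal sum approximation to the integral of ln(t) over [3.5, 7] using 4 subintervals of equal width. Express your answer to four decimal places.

Δt = (7 − 3.5)/4 = 0.875.
f(3.5) ≈ 1.2528, f(4.375) ≈ 1.4759, f(5.25) ≈ 1.6582, f(6.125) ≈ 1.8124, f(7) ≈ 1.9459.
T_4 = (Δt/2)·[f(t_0) + 2f(t_1) + 2f(t_2) + 2f(t_3) + f(t_4)].
Sum ≈ 5.7276.

5.7276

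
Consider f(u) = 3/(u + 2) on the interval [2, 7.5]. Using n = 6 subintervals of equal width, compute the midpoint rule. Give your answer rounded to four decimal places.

2.5896

Δu = (7.5 − 2)/6 = 11/12.
Midpoints: 59/24, 3.375, 103/24, 125/24, 6.125, 169/24.
f(59/24) = 72/107, f(3.375) = 24/43, f(103/24) = 72/151, f(125/24) = 72/173, f(6.125) = 24/65, f(169/24) = 72/217.
Sum = Δu · [f(59/24) + f(3.375) + f(103/24) + ...].
Sum ≈ 2.5896.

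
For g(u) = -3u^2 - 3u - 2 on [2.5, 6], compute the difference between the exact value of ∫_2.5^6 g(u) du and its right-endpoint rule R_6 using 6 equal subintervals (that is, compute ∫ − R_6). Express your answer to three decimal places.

Exact integral: ∫_2.5^6 g(u) du = -252.
R_6 ≈ -281.68924.
Error ≈ -252 − (-281.68924) ≈ 29.689.

29.689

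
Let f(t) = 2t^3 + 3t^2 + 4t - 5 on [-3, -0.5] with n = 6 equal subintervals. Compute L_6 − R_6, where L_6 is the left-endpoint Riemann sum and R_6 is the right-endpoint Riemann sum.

L_6 ≈ -51.9487847.
R_6 ≈ -36.3237847.
L_6 − R_6 = -15.625.

-15.625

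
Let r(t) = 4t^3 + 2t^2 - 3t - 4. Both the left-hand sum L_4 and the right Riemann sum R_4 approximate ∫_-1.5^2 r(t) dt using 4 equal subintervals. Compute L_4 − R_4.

L_4 = -12.71484375.
R_4 = 20.97265625.
L_4 − R_4 = -33.6875.

-33.6875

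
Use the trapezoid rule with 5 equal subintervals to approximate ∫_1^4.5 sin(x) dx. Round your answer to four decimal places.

0.7202

Δx = (4.5 − 1)/5 = 0.7.
f(1) ≈ 0.8415, f(1.7) ≈ 0.9917, f(2.4) ≈ 0.6755, f(3.1) ≈ 0.0416, f(3.8) ≈ -0.6119, f(4.5) ≈ -0.9775.
T_5 = (Δx/2)·[f(x_0) + 2f(x_1) + ... + 2f(x_{4}) + f(x_5)].
Sum ≈ 0.7202.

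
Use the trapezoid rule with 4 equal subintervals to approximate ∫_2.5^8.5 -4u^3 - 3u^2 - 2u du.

-6000.75

Δu = (8.5 − 2.5)/4 = 1.5.
f(2.5) = -86.25, f(4) = -312, f(5.5) = -767.25, f(7) = -1533, f(8.5) = -2690.25.
T_4 = (Δu/2)·[f(u_0) + 2f(u_1) + 2f(u_2) + 2f(u_3) + f(u_4)].
Sum = -6000.75.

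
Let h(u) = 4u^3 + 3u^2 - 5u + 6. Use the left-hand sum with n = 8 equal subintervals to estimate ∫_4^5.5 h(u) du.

Δu = (5.5 − 4)/8 = 0.1875.
Left endpoints: 4, 4.1875, 4.375, 4.5625, 4.75, 4.9375, 5.125, 5.3125.
h(4) = 290, h(4.1875) = 339335/1024, h(4.375) = 376.5078125, h(4.5625) = 435749/1024, h(4.75) = 478.625, h(4.9375) = 548795/1024, h(5.125) = 597.6171875, h(5.3125) = 679769/1024.
Sum = Δu · [h(4) + h(4.1875) + h(4.375) + ...].
Sum = 693.64453125.

693.64453125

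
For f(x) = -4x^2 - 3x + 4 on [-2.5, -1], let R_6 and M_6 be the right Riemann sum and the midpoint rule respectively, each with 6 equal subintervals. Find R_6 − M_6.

1.96875

R_6 = -3.625.
M_6 = -5.59375.
R_6 − M_6 = 1.96875.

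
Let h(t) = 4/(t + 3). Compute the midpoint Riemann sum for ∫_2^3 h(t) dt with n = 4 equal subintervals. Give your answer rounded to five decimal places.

Δt = (3 − 2)/4 = 0.25.
Midpoints: 2.125, 2.375, 2.625, 2.875.
h(2.125) = 32/41, h(2.375) = 32/43, h(2.625) = 32/45, h(2.875) = 32/47.
Sum = Δt · [h(2.125) + h(2.375) + h(2.625) + h(2.875)].
Sum ≈ 0.72916.

0.72916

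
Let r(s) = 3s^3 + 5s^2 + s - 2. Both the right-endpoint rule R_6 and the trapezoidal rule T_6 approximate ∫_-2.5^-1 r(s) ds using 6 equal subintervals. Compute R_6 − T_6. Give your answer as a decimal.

2.390625

R_6 = -7.57421875.
T_6 = -9.96484375.
R_6 − T_6 = 2.390625.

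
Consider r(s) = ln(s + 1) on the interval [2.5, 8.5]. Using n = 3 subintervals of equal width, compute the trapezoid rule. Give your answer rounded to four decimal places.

Δs = (8.5 − 2.5)/3 = 2.
r(2.5) ≈ 1.2528, r(4.5) ≈ 1.7047, r(6.5) ≈ 2.0149, r(8.5) ≈ 2.2513.
T_3 = (Δs/2)·[r(s_0) + 2r(s_1) + 2r(s_2) + r(s_3)].
Sum ≈ 10.9434.

10.9434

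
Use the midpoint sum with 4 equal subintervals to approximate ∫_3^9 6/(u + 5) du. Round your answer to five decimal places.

Δu = (9 − 3)/4 = 1.5.
Midpoints: 3.75, 5.25, 6.75, 8.25.
f(3.75) = 24/35, f(5.25) = 24/41, f(6.75) = 24/47, f(8.25) = 24/53.
Sum = Δu · [f(3.75) + f(5.25) + f(6.75) + f(8.25)].
Sum ≈ 3.35182.

3.35182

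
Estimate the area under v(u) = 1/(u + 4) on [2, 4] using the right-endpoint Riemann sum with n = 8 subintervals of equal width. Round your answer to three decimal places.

Δu = (4 − 2)/8 = 0.25.
Right endpoints: 2.25, 2.5, 2.75, 3, 3.25, 3.5, 3.75, 4.
v(2.25) = 0.16, v(2.5) = 2/13, v(2.75) = 4/27, v(3) = 1/7, v(3.25) = 4/29, v(3.5) = 2/15, v(3.75) = 4/31, v(4) = 0.125.
Sum = Δu · [v(2.25) + v(2.5) + v(2.75) + ...].
Sum ≈ 0.283.

0.283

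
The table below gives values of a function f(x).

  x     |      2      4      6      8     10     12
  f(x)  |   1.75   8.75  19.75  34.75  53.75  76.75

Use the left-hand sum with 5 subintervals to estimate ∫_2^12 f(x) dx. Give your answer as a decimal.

237.5

Δx = 2.
Sum = 2·[1.75 + 8.75 + 19.75 + 34.75 + 53.75] = 237.5.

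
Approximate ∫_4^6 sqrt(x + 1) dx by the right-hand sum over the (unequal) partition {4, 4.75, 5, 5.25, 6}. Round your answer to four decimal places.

5.0201

Subinterval widths: 0.75, 0.25, 0.25, 0.75.
Right endpoints: 4.75, 5, 5.25, 6.
f(4.75) ≈ 2.3979, f(5) ≈ 2.4495, f(5.25) ≈ 2.5000, f(6) ≈ 2.6458.
Sum = Σ Δx_i · f(x_i).
Sum ≈ 5.0201.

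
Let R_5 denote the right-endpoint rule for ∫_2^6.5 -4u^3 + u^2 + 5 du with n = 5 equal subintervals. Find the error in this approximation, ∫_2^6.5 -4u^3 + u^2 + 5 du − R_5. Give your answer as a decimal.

Exact integral: ∫_2^6.5 f(u) du = -1657.6875.
R_5 = -2150.775.
Error = -1657.6875 − (-2150.775) = 493.0875.

493.0875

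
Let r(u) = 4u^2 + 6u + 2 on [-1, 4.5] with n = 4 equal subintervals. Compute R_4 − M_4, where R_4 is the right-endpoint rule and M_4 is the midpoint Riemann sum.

86.0234375

R_4 = 274.140625.
M_4 = 188.1171875.
R_4 − M_4 = 86.0234375.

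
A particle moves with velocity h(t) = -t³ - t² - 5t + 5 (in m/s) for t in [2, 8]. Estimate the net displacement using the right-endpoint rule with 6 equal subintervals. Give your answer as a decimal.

Δt = (8 − 2)/6 = 1.
Right endpoints: 3, 4, 5, 6, 7, 8.
h(3) = -46, h(4) = -95, h(5) = -170, h(6) = -277, h(7) = -422, h(8) = -611.
Sum = Δt · [h(3) + h(4) + h(5) + ...].
Sum = -1621.

-1621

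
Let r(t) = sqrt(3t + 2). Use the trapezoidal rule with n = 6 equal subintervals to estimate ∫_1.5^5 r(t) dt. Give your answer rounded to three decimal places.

11.887

Δt = (5 − 1.5)/6 = 7/12.
r(1.5) ≈ 2.550, r(25/12) ≈ 2.872, r(8/3) ≈ 3.162, r(3.25) ≈ 3.428, r(23/6) ≈ 3.674, r(53/12) ≈ 3.905, r(5) ≈ 4.123.
T_6 = (Δt/2)·[r(t_0) + 2r(t_1) + ... + 2r(t_{5}) + r(t_6)].
Sum ≈ 11.887.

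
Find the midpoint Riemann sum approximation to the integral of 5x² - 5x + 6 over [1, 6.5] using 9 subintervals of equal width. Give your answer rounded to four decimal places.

Δx = (6.5 − 1)/9 = 11/18.
Midpoints: 47/36, 23/12, 91/36, 113/36, 3.75, 157/36, 179/36, 67/12, 223/36.
f(47/36) = 10361/1296, f(23/12) = 2129/144, f(91/36) = 32801/1296, f(113/36) = 51281/1296, f(3.75) = 57.5625, f(157/36) = 102761/1296, f(179/36) = 135761/1296, f(67/12) = 19289/144, f(223/36) = 216281/1296.
Sum = Δx · [f(47/36) + f(23/12) + f(91/36) + ...].
Sum ≈ 385.0608.

385.0608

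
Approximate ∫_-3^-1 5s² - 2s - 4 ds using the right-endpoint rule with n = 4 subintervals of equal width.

32.75

Δs = (-1 − (-3))/4 = 0.5.
Right endpoints: -2.5, -2, -1.5, -1.
f(-2.5) = 32.25, f(-2) = 20, f(-1.5) = 10.25, f(-1) = 3.
Sum = Δs · [f(-2.5) + f(-2) + f(-1.5) + f(-1)].
Sum = 32.75.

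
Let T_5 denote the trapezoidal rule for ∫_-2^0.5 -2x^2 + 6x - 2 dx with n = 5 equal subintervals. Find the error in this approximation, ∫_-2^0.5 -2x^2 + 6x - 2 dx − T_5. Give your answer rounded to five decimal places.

0.20833

Exact integral: ∫_-2^0.5 f(x) dx ≈ -21.6666667.
T_5 = -21.875.
Error ≈ -21.6666667 − (-21.875) ≈ 0.20833.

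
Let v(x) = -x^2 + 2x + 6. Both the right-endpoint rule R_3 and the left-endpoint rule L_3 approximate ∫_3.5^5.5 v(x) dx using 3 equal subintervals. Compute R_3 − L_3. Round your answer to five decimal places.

-9.33333

R_3 ≈ -15.9814815.
L_3 ≈ -6.6481481.
R_3 − L_3 ≈ -9.33333.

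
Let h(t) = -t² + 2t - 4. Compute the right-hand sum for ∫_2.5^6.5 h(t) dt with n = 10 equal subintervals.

-72.04

Δt = (6.5 − 2.5)/10 = 0.4.
Right endpoints: 2.9, 3.3, 3.7, 4.1, 4.5, 4.9, 5.3, 5.7, 6.1, 6.5.
h(2.9) = -6.61, h(3.3) = -8.29, h(3.7) = -10.29, h(4.1) = -12.61, h(4.5) = -15.25, h(4.9) = -18.21, h(5.3) = -21.49, h(5.7) = -25.09, h(6.1) = -29.01, h(6.5) = -33.25.
Sum = Δt · [h(2.9) + h(3.3) + h(3.7) + ...].
Sum = -72.04.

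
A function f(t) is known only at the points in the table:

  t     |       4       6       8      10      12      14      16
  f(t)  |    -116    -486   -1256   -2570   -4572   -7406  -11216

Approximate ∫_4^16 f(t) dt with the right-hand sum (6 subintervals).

-55012

Δt = 2.
Sum = 2·[(-486) + (-1256) + (-2570) + (-4572) + (-7406) + (-11216)] = -55012.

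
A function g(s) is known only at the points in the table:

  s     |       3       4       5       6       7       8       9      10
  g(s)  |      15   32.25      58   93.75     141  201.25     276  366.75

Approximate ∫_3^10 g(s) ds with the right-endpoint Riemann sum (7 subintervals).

1169

Δs = 1.
Sum = 1·[32.25 + 58 + 93.75 + 141 + 201.25 + 276 + 366.75] = 1169.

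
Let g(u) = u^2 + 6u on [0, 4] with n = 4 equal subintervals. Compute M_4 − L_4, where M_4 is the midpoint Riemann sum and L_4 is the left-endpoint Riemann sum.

19

M_4 = 69.
L_4 = 50.
M_4 − L_4 = 19.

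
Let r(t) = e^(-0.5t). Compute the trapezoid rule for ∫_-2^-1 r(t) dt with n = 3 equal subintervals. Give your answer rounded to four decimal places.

Δt = (-1 − (-2))/3 = 1/3.
r(-2) ≈ 2.7183, r(-5/3) ≈ 2.3010, r(-4/3) ≈ 1.9477, r(-1) ≈ 1.6487.
T_3 = (Δt/2)·[r(t_0) + 2r(t_1) + 2r(t_2) + r(t_3)].
Sum ≈ 2.1441.

2.1441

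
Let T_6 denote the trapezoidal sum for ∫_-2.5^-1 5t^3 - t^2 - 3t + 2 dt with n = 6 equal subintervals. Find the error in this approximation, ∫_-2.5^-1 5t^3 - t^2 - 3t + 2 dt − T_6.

0.42578125

Exact integral: ∫_-2.5^-1 f(t) dt = -41.578125.
T_6 = -42.00390625.
Error = -41.578125 − (-42.00390625) = 0.42578125.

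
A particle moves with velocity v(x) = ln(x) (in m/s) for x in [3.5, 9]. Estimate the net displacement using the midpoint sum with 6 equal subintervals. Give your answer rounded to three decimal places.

9.896

Δx = (9 − 3.5)/6 = 11/12.
Midpoints: 95/24, 4.875, 139/24, 161/24, 7.625, 205/24.
v(95/24) ≈ 1.376, v(4.875) ≈ 1.584, v(139/24) ≈ 1.756, v(161/24) ≈ 1.903, v(7.625) ≈ 2.031, v(205/24) ≈ 2.145.
Sum = Δx · [v(95/24) + v(4.875) + v(139/24) + ...].
Sum ≈ 9.896.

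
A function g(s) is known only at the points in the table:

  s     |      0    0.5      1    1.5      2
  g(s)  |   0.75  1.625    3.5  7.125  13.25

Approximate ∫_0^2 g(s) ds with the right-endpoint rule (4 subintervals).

12.75

Δs = 0.5.
Sum = 0.5·[1.625 + 3.5 + 7.125 + 13.25] = 12.75.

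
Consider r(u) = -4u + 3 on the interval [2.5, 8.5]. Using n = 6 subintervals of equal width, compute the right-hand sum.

Δu = (8.5 − 2.5)/6 = 1.
Right endpoints: 3.5, 4.5, 5.5, 6.5, 7.5, 8.5.
r(3.5) = -11, r(4.5) = -15, r(5.5) = -19, r(6.5) = -23, r(7.5) = -27, r(8.5) = -31.
Sum = Δu · [r(3.5) + r(4.5) + r(5.5) + ...].
Sum = -126.

-126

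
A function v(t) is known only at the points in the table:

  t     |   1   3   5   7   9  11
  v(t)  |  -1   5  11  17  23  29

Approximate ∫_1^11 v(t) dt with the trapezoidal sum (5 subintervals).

140

Δt = 2.
T_5 = (2/2)·[(-1) + 2·5 + 2·11 + 2·17 + 2·23 + 29] = 140.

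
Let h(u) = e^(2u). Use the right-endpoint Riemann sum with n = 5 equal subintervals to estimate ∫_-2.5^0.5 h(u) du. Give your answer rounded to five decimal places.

Δu = (0.5 − (-2.5))/5 = 0.6.
Right endpoints: -1.9, -1.3, -0.7, -0.1, 0.5.
h(-1.9) ≈ 0.02237, h(-1.3) ≈ 0.07427, h(-0.7) ≈ 0.24660, h(-0.1) ≈ 0.81873, h(0.5) ≈ 2.71828.
Sum = Δu · [h(-1.9) + h(-1.3) + h(-0.7) + h(-0.1) + h(0.5)].
Sum ≈ 2.32815.

2.32815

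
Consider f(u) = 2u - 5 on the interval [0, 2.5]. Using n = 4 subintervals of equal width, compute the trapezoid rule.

-6.25

Δu = (2.5 − 0)/4 = 0.625.
f(0) = -5, f(0.625) = -3.75, f(1.25) = -2.5, f(1.875) = -1.25, f(2.5) = 0.
T_4 = (Δu/2)·[f(u_0) + 2f(u_1) + 2f(u_2) + 2f(u_3) + f(u_4)].
Sum = -6.25.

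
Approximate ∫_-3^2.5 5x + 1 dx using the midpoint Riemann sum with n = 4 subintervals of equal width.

Δx = (2.5 − (-3))/4 = 1.375.
Midpoints: -2.3125, -0.9375, 0.4375, 1.8125.
f(-2.3125) = -10.5625, f(-0.9375) = -3.6875, f(0.4375) = 3.1875, f(1.8125) = 10.0625.
Sum = Δx · [f(-2.3125) + f(-0.9375) + f(0.4375) + f(1.8125)].
Sum = -1.375.

-1.375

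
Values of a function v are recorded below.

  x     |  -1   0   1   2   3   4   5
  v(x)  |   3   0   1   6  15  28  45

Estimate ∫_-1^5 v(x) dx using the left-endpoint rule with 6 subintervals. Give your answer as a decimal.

Δx = 1.
Sum = 1·[3 + 0 + 1 + 6 + 15 + 28] = 53.

53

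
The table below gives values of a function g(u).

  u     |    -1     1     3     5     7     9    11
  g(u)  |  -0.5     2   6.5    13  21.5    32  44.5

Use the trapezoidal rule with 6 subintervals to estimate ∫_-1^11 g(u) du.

Δu = 2.
T_6 = (2/2)·[(-0.5) + 2·2 + 2·6.5 + 2·13 + 2·21.5 + 2·32 + 44.5] = 194.

194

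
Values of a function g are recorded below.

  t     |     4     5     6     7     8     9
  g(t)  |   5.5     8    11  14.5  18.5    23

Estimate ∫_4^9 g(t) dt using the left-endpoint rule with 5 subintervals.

57.5

Δt = 1.
Sum = 1·[5.5 + 8 + 11 + 14.5 + 18.5] = 57.5.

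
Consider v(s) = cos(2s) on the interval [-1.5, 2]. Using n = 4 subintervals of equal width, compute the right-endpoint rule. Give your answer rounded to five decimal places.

Δs = (2 − (-1.5))/4 = 0.875.
Right endpoints: -0.625, 0.25, 1.125, 2.
v(-0.625) ≈ 0.31532, v(0.25) ≈ 0.87758, v(1.125) ≈ -0.62817, v(2) ≈ -0.65364.
Sum = Δs · [v(-0.625) + v(0.25) + v(1.125) + v(2)].
Sum ≈ -0.07780.

-0.07780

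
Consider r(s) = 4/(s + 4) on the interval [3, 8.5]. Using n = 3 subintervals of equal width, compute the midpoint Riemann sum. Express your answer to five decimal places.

Δs = (8.5 − 3)/3 = 11/6.
Midpoints: 47/12, 5.75, 91/12.
r(47/12) = 48/95, r(5.75) = 16/39, r(91/12) = 48/139.
Sum = Δs · [r(47/12) + r(5.75) + r(91/12)].
Sum ≈ 2.31155.

2.31155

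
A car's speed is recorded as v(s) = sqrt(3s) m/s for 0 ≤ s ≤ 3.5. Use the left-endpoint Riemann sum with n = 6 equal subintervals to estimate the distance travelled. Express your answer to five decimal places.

6.46846

Δs = (3.5 − 0)/6 = 7/12.
Left endpoints: 0, 7/12, 7/6, 1.75, 7/3, 35/12.
v(0) ≈ 0.00000, v(7/12) ≈ 1.32288, v(7/6) ≈ 1.87083, v(1.75) ≈ 2.29129, v(7/3) ≈ 2.64575, v(35/12) ≈ 2.95804.
Sum = Δs · [v(0) + v(7/12) + v(7/6) + ...].
Sum ≈ 6.46846.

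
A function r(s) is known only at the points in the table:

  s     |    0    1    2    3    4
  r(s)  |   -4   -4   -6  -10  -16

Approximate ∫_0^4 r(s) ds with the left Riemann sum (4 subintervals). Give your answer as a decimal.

-24

Δs = 1.
Sum = 1·[(-4) + (-4) + (-6) + (-10)] = -24.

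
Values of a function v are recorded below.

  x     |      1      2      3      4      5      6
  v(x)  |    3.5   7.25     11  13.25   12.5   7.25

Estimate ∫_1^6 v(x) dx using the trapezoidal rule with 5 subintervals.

49.375

Δx = 1.
T_5 = (1/2)·[3.5 + 2·7.25 + 2·11 + 2·13.25 + 2·12.5 + 7.25] = 49.375.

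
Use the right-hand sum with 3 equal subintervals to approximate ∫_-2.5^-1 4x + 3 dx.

Δx = (-1 − (-2.5))/3 = 0.5.
Right endpoints: -2, -1.5, -1.
f(-2) = -5, f(-1.5) = -3, f(-1) = -1.
Sum = Δx · [f(-2) + f(-1.5) + f(-1)].
Sum = -4.5.

-4.5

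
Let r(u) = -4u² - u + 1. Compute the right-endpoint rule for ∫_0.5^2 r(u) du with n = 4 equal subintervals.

Δu = (2 − 0.5)/4 = 0.375.
Right endpoints: 0.875, 1.25, 1.625, 2.
r(0.875) = -2.9375, r(1.25) = -6.5, r(1.625) = -11.1875, r(2) = -17.
Sum = Δu · [r(0.875) + r(1.25) + r(1.625) + r(2)].
Sum = -14.109375.

-14.109375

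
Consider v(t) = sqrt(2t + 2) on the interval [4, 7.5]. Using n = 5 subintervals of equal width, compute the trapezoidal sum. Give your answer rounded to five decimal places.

Δt = (7.5 − 4)/5 = 0.7.
v(4) ≈ 3.16228, v(4.7) ≈ 3.37639, v(5.4) ≈ 3.57771, v(6.1) ≈ 3.76829, v(6.8) ≈ 3.94968, v(7.5) ≈ 4.12311.
T_5 = (Δt/2)·[v(t_0) + 2v(t_1) + ... + 2v(t_{4}) + v(t_5)].
Sum ≈ 12.82033.

12.82033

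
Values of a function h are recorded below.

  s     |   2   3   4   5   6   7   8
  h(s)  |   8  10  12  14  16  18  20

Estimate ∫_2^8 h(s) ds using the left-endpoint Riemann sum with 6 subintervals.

Δs = 1.
Sum = 1·[8 + 10 + 12 + 14 + 16 + 18] = 78.

78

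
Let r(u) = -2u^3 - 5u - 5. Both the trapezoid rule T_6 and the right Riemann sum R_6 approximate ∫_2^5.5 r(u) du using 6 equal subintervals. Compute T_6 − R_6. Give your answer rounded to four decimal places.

97.4896

T_6 ≈ -537.122396.
R_6 ≈ -634.611979.
T_6 − R_6 ≈ 97.4896.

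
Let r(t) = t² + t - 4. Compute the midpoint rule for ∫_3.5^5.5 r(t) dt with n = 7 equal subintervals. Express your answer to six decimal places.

42.153061

Δt = (5.5 − 3.5)/7 = 2/7.
Midpoints: 51/14, 55/14, 59/14, 4.5, 67/14, 71/14, 75/14.
r(51/14) = 2531/196, r(55/14) = 3011/196, r(59/14) = 3523/196, r(4.5) = 20.75, r(67/14) = 4643/196, r(71/14) = 5251/196, r(75/14) = 5891/196.
Sum = Δt · [r(51/14) + r(55/14) + r(59/14) + ...].
Sum ≈ 42.153061.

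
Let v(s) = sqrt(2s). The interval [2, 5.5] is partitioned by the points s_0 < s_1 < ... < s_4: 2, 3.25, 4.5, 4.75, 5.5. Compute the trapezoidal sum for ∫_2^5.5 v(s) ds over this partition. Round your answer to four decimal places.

9.4717

Subinterval widths: 1.25, 1.25, 0.25, 0.75.
v(2) ≈ 2.0000, v(3.25) ≈ 2.5495, v(4.5) ≈ 3.0000, v(4.75) ≈ 3.0822, v(5.5) ≈ 3.3166.
On each subinterval the trapezoid contributes (Δs_i/2)·[v(s_{i-1}) + v(s_i)].
Sum ≈ 9.4717.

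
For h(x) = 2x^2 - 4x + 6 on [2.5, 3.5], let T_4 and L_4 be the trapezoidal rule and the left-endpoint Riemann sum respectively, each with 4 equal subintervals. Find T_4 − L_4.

1

T_4 = 12.1875.
L_4 = 11.1875.
T_4 − L_4 = 1.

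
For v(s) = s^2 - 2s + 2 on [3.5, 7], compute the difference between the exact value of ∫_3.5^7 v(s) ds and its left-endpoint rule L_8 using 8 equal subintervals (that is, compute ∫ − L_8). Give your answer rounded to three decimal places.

Exact integral: ∫_3.5^7 v(s) ds ≈ 70.29167.
L_8 ≈ 63.89551.
Error ≈ 70.29167 − 63.89551 ≈ 6.396.

6.396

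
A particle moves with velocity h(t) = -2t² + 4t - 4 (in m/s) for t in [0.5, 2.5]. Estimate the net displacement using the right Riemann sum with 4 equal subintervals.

Δt = (2.5 − 0.5)/4 = 0.5.
Right endpoints: 1, 1.5, 2, 2.5.
h(1) = -2, h(1.5) = -2.5, h(2) = -4, h(2.5) = -6.5.
Sum = Δt · [h(1) + h(1.5) + h(2) + h(2.5)].
Sum = -7.5.

-7.5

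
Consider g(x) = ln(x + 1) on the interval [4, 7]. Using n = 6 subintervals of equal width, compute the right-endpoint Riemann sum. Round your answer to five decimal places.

5.70428

Δx = (7 − 4)/6 = 0.5.
Right endpoints: 4.5, 5, 5.5, 6, 6.5, 7.
g(4.5) ≈ 1.70475, g(5) ≈ 1.79176, g(5.5) ≈ 1.87180, g(6) ≈ 1.94591, g(6.5) ≈ 2.01490, g(7) ≈ 2.07944.
Sum = Δx · [g(4.5) + g(5) + g(5.5) + ...].
Sum ≈ 5.70428.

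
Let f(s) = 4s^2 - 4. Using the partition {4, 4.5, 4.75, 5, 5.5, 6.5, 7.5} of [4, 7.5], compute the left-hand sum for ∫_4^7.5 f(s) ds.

400.8125

Subinterval widths: 0.5, 0.25, 0.25, 0.5, 1, 1.
Left endpoints: 4, 4.5, 4.75, 5, 5.5, 6.5.
f(4) = 60, f(4.5) = 77, f(4.75) = 86.25, f(5) = 96, f(5.5) = 117, f(6.5) = 165.
Sum = Σ Δs_i · f(s_i).
Sum = 400.8125.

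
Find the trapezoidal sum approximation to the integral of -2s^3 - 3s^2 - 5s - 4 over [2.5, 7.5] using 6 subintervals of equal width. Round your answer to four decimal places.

-2132.8472

Δs = (7.5 − 2.5)/6 = 5/6.
f(2.5) = -66.5, f(10/3) = -3458/27, f(25/6) = -5983/27, f(5) = -354, f(35/6) = -28741/54, f(20/3) = -20608/27, f(7.5) = -1054.
T_6 = (Δs/2)·[f(s_0) + 2f(s_1) + ... + 2f(s_{5}) + f(s_6)].
Sum ≈ -2132.8472.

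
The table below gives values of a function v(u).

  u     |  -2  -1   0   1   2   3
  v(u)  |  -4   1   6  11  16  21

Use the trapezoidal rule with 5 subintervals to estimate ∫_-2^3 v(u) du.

Δu = 1.
T_5 = (1/2)·[(-4) + 2·1 + 2·6 + 2·11 + 2·16 + 21] = 42.5.

42.5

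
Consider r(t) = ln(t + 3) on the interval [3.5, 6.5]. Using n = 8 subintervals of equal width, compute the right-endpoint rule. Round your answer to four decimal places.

6.2911

Δt = (6.5 − 3.5)/8 = 0.375.
Right endpoints: 3.875, 4.25, 4.625, 5, 5.375, 5.75, 6.125, 6.5.
r(3.875) ≈ 1.9279, r(4.25) ≈ 1.9810, r(4.625) ≈ 2.0314, r(5) ≈ 2.0794, r(5.375) ≈ 2.1253, r(5.75) ≈ 2.1691, r(6.125) ≈ 2.2110, r(6.5) ≈ 2.2513.
Sum = Δt · [r(3.875) + r(4.25) + r(4.625) + ...].
Sum ≈ 6.2911.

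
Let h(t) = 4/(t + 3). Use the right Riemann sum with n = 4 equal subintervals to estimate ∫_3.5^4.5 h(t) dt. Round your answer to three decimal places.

Δt = (4.5 − 3.5)/4 = 0.25.
Right endpoints: 3.75, 4, 4.25, 4.5.
h(3.75) = 16/27, h(4) = 4/7, h(4.25) = 16/29, h(4.5) = 8/15.
Sum = Δt · [h(3.75) + h(4) + h(4.25) + h(4.5)].
Sum ≈ 0.562.

0.562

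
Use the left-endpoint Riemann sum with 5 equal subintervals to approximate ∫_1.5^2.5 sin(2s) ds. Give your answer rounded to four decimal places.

-0.5183

Δs = (2.5 − 1.5)/5 = 0.2.
Left endpoints: 1.5, 1.7, 1.9, 2.1, 2.3.
f(1.5) ≈ 0.1411, f(1.7) ≈ -0.2555, f(1.9) ≈ -0.6119, f(2.1) ≈ -0.8716, f(2.3) ≈ -0.9937.
Sum = Δs · [f(1.5) + f(1.7) + f(1.9) + f(2.1) + f(2.3)].
Sum ≈ -0.5183.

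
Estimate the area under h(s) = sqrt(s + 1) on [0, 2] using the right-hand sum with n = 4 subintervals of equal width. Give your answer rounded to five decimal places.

Δs = (2 − 0)/4 = 0.5.
Right endpoints: 0.5, 1, 1.5, 2.
h(0.5) ≈ 1.22474, h(1) ≈ 1.41421, h(1.5) ≈ 1.58114, h(2) ≈ 1.73205.
Sum = Δs · [h(0.5) + h(1) + h(1.5) + h(2)].
Sum ≈ 2.97607.

2.97607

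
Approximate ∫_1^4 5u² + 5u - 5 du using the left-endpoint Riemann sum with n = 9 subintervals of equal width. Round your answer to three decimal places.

Δu = (4 − 1)/9 = 1/3.
Left endpoints: 1, 4/3, 5/3, 2, 7/3, 8/3, 3, 10/3, 11/3.
f(1) = 5, f(4/3) = 95/9, f(5/3) = 155/9, f(2) = 25, f(7/3) = 305/9, f(8/3) = 395/9, f(3) = 55, f(10/3) = 605/9, f(11/3) = 725/9.
Sum = Δu · [f(1) + f(4/3) + f(5/3) + ...].
Sum ≈ 112.778.

112.778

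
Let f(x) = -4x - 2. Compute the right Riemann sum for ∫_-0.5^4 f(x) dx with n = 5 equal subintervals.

Δx = (4 − (-0.5))/5 = 0.9.
Right endpoints: 0.4, 1.3, 2.2, 3.1, 4.
f(0.4) = -3.6, f(1.3) = -7.2, f(2.2) = -10.8, f(3.1) = -14.4, f(4) = -18.
Sum = Δx · [f(0.4) + f(1.3) + f(2.2) + f(3.1) + f(4)].
Sum = -48.6.

-48.6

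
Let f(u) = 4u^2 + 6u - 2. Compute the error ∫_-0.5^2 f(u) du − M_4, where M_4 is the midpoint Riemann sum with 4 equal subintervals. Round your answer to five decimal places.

0.32552

Exact integral: ∫_-0.5^2 f(u) du ≈ 17.0833333.
M_4 = 16.7578125.
Error ≈ 17.0833333 − 16.7578125 ≈ 0.32552.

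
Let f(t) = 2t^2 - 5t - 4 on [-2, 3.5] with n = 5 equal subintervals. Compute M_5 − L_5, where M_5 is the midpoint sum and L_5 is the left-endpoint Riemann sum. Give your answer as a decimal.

-9.3775

M_5 = -9.8175.
L_5 = -0.44.
M_5 − L_5 = -9.3775.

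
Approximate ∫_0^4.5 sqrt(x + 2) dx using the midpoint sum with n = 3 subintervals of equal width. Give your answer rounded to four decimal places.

9.1767

Δx = (4.5 − 0)/3 = 1.5.
Midpoints: 0.75, 2.25, 3.75.
f(0.75) ≈ 1.6583, f(2.25) ≈ 2.0616, f(3.75) ≈ 2.3979.
Sum = Δx · [f(0.75) + f(2.25) + f(3.75)].
Sum ≈ 9.1767.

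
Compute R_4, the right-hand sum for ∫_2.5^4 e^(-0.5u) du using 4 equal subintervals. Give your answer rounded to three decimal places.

0.275

Δu = (4 − 2.5)/4 = 0.375.
Right endpoints: 2.875, 3.25, 3.625, 4.
f(2.875) ≈ 0.238, f(3.25) ≈ 0.197, f(3.625) ≈ 0.163, f(4) ≈ 0.135.
Sum = Δu · [f(2.875) + f(3.25) + f(3.625) + f(4)].
Sum ≈ 0.275.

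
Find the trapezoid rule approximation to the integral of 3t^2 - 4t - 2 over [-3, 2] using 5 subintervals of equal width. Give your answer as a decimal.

37.5

Δt = (2 − (-3))/5 = 1.
f(-3) = 37, f(-2) = 18, f(-1) = 5, f(0) = -2, f(1) = -3, f(2) = 2.
T_5 = (Δt/2)·[f(t_0) + 2f(t_1) + ... + 2f(t_{4}) + f(t_5)].
Sum = 37.5.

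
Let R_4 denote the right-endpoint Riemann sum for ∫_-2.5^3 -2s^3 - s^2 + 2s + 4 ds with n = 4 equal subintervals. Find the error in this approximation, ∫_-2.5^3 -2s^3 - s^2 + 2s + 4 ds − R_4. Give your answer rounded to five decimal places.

57.27018

Exact integral: ∫_-2.5^3 f(s) ds ≈ -10.4270833.
R_4 ≈ -67.6972656.
Error ≈ -10.4270833 − (-67.6972656) ≈ 57.27018.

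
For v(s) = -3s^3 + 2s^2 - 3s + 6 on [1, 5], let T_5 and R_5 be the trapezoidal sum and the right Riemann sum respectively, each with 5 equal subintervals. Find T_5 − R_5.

134.4

T_5 = -408.
R_5 = -542.4.
T_5 − R_5 = 134.4.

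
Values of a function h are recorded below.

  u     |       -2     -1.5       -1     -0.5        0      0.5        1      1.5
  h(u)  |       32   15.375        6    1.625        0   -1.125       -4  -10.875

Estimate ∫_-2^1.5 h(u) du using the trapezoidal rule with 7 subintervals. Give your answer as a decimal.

Δu = 0.5.
T_7 = (0.5/2)·[32 + 2·15.375 + 2·6 + 2·1.625 + 2·0 + 2·(-1.125) + 2·(-4) + (-10.875)] = 14.21875.

14.21875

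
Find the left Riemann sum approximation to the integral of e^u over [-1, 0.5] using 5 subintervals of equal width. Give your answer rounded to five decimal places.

Δu = (0.5 − (-1))/5 = 0.3.
Left endpoints: -1, -0.7, -0.4, -0.1, 0.2.
f(-1) ≈ 0.36788, f(-0.7) ≈ 0.49659, f(-0.4) ≈ 0.67032, f(-0.1) ≈ 0.90484, f(0.2) ≈ 1.22140.
Sum = Δu · [f(-1) + f(-0.7) + f(-0.4) + f(-0.1) + f(0.2)].
Sum ≈ 1.09831.

1.09831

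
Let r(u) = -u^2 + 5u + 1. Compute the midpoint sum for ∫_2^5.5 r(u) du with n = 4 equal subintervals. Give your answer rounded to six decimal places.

16.556641

Δu = (5.5 − 2)/4 = 0.875.
Midpoints: 2.4375, 3.3125, 4.1875, 5.0625.
r(2.4375) = 7.24609375, r(3.3125) = 6.58984375, r(4.1875) = 4.40234375, r(5.0625) = 0.68359375.
Sum = Δu · [r(2.4375) + r(3.3125) + r(4.1875) + r(5.0625)].
Sum ≈ 16.556641.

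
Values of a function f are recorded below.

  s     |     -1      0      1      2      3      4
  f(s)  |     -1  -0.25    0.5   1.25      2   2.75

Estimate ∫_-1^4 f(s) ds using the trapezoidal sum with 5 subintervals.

4.375

Δs = 1.
T_5 = (1/2)·[(-1) + 2·(-0.25) + 2·0.5 + 2·1.25 + 2·2 + 2.75] = 4.375.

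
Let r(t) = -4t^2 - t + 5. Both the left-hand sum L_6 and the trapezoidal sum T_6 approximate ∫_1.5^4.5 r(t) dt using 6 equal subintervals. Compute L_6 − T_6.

L_6 = -92.75.
T_6 = -111.5.
L_6 − T_6 = 18.75.

18.75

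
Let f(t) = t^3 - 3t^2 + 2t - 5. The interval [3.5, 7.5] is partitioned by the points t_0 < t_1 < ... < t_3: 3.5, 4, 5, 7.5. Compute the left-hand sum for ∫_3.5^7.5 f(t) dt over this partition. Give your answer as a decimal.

160.5625

Subinterval widths: 0.5, 1, 2.5.
Left endpoints: 3.5, 4, 5.
f(3.5) = 8.125, f(4) = 19, f(5) = 55.
Sum = Σ Δt_i · f(t_i).
Sum = 160.5625.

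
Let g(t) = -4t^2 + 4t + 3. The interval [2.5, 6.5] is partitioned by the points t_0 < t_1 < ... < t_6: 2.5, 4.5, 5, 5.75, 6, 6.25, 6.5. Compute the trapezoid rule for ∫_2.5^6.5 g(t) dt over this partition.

-267.0625

Subinterval widths: 2, 0.5, 0.75, 0.25, 0.25, 0.25.
g(2.5) = -12, g(4.5) = -60, g(5) = -77, g(5.75) = -106.25, g(6) = -117, g(6.25) = -128.25, g(6.5) = -140.
On each subinterval the trapezoid contributes (Δt_i/2)·[g(t_{i-1}) + g(t_i)].
Sum = -267.0625.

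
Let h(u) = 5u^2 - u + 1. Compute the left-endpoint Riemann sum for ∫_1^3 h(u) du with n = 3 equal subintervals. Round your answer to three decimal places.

29.407

Δu = (3 − 1)/3 = 2/3.
Left endpoints: 1, 5/3, 7/3.
h(1) = 5, h(5/3) = 119/9, h(7/3) = 233/9.
Sum = Δu · [h(1) + h(5/3) + h(7/3)].
Sum ≈ 29.407.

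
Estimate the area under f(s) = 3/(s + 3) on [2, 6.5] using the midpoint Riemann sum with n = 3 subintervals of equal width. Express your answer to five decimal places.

1.91758

Δs = (6.5 − 2)/3 = 1.5.
Midpoints: 2.75, 4.25, 5.75.
f(2.75) = 12/23, f(4.25) = 12/29, f(5.75) = 12/35.
Sum = Δs · [f(2.75) + f(4.25) + f(5.75)].
Sum ≈ 1.91758.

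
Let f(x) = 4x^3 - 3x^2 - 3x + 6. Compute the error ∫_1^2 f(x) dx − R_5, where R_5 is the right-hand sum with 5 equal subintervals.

Exact integral: ∫_1^2 f(x) dx = 9.5.
R_5 = 11.2.
Error = 9.5 − 11.2 = -1.7.

-1.7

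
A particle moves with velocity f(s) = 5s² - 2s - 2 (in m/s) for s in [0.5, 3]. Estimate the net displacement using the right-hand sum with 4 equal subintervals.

43.96484375

Δs = (3 − 0.5)/4 = 0.625.
Right endpoints: 1.125, 1.75, 2.375, 3.
f(1.125) = 2.078125, f(1.75) = 9.8125, f(2.375) = 21.453125, f(3) = 37.
Sum = Δs · [f(1.125) + f(1.75) + f(2.375) + f(3)].
Sum = 43.96484375.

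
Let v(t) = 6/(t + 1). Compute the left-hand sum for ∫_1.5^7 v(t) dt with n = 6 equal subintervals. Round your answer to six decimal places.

Δt = (7 − 1.5)/6 = 11/12.
Left endpoints: 1.5, 29/12, 10/3, 4.25, 31/6, 73/12.
v(1.5) = 2.4, v(29/12) = 72/41, v(10/3) = 18/13, v(4.25) = 8/7, v(31/6) = 36/37, v(73/12) = 72/85.
Sum = Δt · [v(1.5) + v(29/12) + v(10/3) + ...].
Sum ≈ 7.794968.

7.794968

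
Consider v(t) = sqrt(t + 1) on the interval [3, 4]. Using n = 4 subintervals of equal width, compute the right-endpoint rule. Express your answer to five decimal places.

Δt = (4 − 3)/4 = 0.25.
Right endpoints: 3.25, 3.5, 3.75, 4.
v(3.25) ≈ 2.06155, v(3.5) ≈ 2.12132, v(3.75) ≈ 2.17945, v(4) ≈ 2.23607.
Sum = Δt · [v(3.25) + v(3.5) + v(3.75) + v(4)].
Sum ≈ 2.14960.

2.14960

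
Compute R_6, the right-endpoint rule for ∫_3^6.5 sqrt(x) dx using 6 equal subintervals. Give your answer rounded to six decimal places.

Δx = (6.5 − 3)/6 = 7/12.
Right endpoints: 43/12, 25/6, 4.75, 16/3, 71/12, 6.5.
f(43/12) ≈ 1.892969, f(25/6) ≈ 2.041241, f(4.75) ≈ 2.179449, f(16/3) ≈ 2.309401, f(71/12) ≈ 2.432420, f(6.5) ≈ 2.549510.
Sum = Δx · [f(43/12) + f(25/6) + f(4.75) + ...].
Sum ≈ 7.819578.

7.819578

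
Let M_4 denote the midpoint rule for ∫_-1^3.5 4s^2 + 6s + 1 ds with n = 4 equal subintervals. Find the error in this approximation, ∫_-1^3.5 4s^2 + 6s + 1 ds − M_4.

1.8984375

Exact integral: ∫_-1^3.5 f(s) ds = 96.75.
M_4 = 94.8515625.
Error = 96.75 − 94.8515625 = 1.8984375.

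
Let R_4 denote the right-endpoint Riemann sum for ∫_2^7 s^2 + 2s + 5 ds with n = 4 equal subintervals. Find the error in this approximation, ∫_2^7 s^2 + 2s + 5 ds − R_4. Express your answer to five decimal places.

-35.67708

Exact integral: ∫_2^7 f(s) ds ≈ 181.6666667.
R_4 = 217.34375.
Error ≈ 181.6666667 − 217.34375 ≈ -35.67708.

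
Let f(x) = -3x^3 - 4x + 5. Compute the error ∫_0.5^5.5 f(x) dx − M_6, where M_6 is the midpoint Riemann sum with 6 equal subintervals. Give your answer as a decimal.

Exact integral: ∫_0.5^5.5 f(x) dx = -721.25.
M_6 = -713.4375.
Error = -721.25 − (-713.4375) = -7.8125.

-7.8125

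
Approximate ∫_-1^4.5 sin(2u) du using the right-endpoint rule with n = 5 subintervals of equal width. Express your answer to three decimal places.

Δu = (4.5 − (-1))/5 = 1.1.
Right endpoints: 0.1, 1.2, 2.3, 3.4, 4.5.
f(0.1) ≈ 0.199, f(1.2) ≈ 0.675, f(2.3) ≈ -0.994, f(3.4) ≈ 0.494, f(4.5) ≈ 0.412.
Sum = Δu · [f(0.1) + f(1.2) + f(2.3) + f(3.4) + f(4.5)].
Sum ≈ 0.865.

0.865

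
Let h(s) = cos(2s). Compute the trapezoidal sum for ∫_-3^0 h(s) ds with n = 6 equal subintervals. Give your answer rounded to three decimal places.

Δs = (0 − (-3))/6 = 0.5.
h(-3) ≈ 0.960, h(-2.5) ≈ 0.284, h(-2) ≈ -0.654, h(-1.5) ≈ -0.990, h(-1) ≈ -0.416, h(-0.5) ≈ 0.540, h(0) ≈ 1.000.
T_6 = (Δs/2)·[h(s_0) + 2h(s_1) + ... + 2h(s_{5}) + h(s_6)].
Sum ≈ -0.128.

-0.128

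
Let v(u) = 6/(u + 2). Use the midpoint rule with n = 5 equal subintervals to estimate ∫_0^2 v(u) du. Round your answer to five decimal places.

Δu = (2 − 0)/5 = 0.4.
Midpoints: 0.2, 0.6, 1, 1.4, 1.8.
v(0.2) = 30/11, v(0.6) = 30/13, v(1) = 2, v(1.4) = 30/17, v(1.8) = 30/19.
Sum = Δu · [v(0.2) + v(0.6) + v(1) + v(1.4) + v(1.8)].
Sum ≈ 4.15145.

4.15145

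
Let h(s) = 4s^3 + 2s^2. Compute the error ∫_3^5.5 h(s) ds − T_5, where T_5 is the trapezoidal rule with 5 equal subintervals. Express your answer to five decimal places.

-5.52083

Exact integral: ∫_3^5.5 h(s) ds ≈ 926.9791667.
T_5 = 932.5.
Error ≈ 926.9791667 − 932.5 ≈ -5.52083.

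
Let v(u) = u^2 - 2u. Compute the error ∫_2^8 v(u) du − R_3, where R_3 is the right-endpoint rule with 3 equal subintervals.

Exact integral: ∫_2^8 v(u) du = 108.
R_3 = 160.
Error = 108 − 160 = -52.

-52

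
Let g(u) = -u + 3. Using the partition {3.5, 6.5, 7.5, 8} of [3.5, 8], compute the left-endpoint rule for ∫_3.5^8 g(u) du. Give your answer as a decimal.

Subinterval widths: 3, 1, 0.5.
Left endpoints: 3.5, 6.5, 7.5.
g(3.5) = -0.5, g(6.5) = -3.5, g(7.5) = -4.5.
Sum = Σ Δu_i · g(u_i).
Sum = -7.25.

-7.25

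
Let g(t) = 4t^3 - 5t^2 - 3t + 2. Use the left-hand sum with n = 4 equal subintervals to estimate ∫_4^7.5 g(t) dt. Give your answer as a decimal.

1753.171875

Δt = (7.5 − 4)/4 = 0.875.
Left endpoints: 4, 4.875, 5.75, 6.625.
g(4) = 166, g(4.875) = 331.9765625, g(5.75) = 579.875, g(6.625) = 925.7734375.
Sum = Δt · [g(4) + g(4.875) + g(5.75) + g(6.625)].
Sum = 1753.171875.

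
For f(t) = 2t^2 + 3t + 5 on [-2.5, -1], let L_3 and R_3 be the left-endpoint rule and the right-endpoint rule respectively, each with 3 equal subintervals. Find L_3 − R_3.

3

L_3 = 11.
R_3 = 8.
L_3 − R_3 = 3.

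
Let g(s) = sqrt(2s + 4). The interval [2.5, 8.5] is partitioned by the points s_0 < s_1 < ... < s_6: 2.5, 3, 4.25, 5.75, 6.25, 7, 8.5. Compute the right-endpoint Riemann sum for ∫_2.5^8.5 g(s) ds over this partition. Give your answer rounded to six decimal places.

23.992916

Subinterval widths: 0.5, 1.25, 1.5, 0.5, 0.75, 1.5.
Right endpoints: 3, 4.25, 5.75, 6.25, 7, 8.5.
g(3) ≈ 3.162278, g(4.25) ≈ 3.535534, g(5.75) ≈ 3.937004, g(6.25) ≈ 4.062019, g(7) ≈ 4.242641, g(8.5) ≈ 4.582576.
Sum = Σ Δs_i · g(s_i).
Sum ≈ 23.992916.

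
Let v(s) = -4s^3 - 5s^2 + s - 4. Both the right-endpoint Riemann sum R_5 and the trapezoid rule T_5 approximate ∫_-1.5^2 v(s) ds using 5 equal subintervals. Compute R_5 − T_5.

-17.7625

R_5 = -63.07.
T_5 = -45.3075.
R_5 − T_5 = -17.7625.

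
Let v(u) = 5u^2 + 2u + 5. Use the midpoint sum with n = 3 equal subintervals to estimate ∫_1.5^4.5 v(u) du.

178

Δu = (4.5 − 1.5)/3 = 1.
Midpoints: 2, 3, 4.
v(2) = 29, v(3) = 56, v(4) = 93.
Sum = Δu · [v(2) + v(3) + v(4)].
Sum = 178.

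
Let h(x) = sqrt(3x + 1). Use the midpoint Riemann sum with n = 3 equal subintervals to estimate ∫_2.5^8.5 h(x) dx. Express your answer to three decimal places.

Δx = (8.5 − 2.5)/3 = 2.
Midpoints: 3.5, 5.5, 7.5.
h(3.5) ≈ 3.391, h(5.5) ≈ 4.183, h(7.5) ≈ 4.848.
Sum = Δx · [h(3.5) + h(5.5) + h(7.5)].
Sum ≈ 24.844.

24.844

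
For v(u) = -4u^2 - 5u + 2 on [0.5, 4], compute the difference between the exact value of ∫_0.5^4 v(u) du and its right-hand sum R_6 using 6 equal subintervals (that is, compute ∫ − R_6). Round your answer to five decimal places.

24.27315

Exact integral: ∫_0.5^4 v(u) du ≈ -117.5416667.
R_6 ≈ -141.8148148.
Error ≈ -117.5416667 − (-141.8148148) ≈ 24.27315.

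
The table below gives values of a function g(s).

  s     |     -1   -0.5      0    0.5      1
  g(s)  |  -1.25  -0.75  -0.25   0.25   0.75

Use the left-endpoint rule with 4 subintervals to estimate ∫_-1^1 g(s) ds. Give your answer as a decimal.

-1

Δs = 0.5.
Sum = 0.5·[(-1.25) + (-0.75) + (-0.25) + 0.25] = -1.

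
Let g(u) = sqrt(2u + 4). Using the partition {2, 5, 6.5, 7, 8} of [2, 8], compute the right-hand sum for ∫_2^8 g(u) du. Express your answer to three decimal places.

Subinterval widths: 3, 1.5, 0.5, 1.
Right endpoints: 5, 6.5, 7, 8.
g(5) ≈ 3.742, g(6.5) ≈ 4.123, g(7) ≈ 4.243, g(8) ≈ 4.472.
Sum = Σ Δu_i · g(u_i).
Sum ≈ 24.003.

24.003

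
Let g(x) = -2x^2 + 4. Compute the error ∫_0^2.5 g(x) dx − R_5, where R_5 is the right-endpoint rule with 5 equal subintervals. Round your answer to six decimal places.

3.333333

Exact integral: ∫_0^2.5 g(x) dx ≈ -0.41666667.
R_5 = -3.75.
Error ≈ -0.41666667 − (-3.75) ≈ 3.333333.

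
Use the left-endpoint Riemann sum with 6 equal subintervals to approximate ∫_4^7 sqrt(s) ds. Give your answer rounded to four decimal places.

Δs = (7 − 4)/6 = 0.5.
Left endpoints: 4, 4.5, 5, 5.5, 6, 6.5.
f(4) ≈ 2.0000, f(4.5) ≈ 2.1213, f(5) ≈ 2.2361, f(5.5) ≈ 2.3452, f(6) ≈ 2.4495, f(6.5) ≈ 2.5495.
Sum = Δs · [f(4) + f(4.5) + f(5) + ...].
Sum ≈ 6.8508.

6.8508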